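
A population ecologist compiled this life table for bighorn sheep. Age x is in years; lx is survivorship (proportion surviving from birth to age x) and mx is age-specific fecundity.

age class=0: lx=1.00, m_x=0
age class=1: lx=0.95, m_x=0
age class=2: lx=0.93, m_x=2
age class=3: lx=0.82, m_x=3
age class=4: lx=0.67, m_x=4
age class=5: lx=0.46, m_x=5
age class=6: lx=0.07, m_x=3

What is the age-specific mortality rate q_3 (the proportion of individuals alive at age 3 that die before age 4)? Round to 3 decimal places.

0.183

q_3 = (l_3 − l_4) / l_3 = (0.82 − 0.67) / 0.82
     = 0.15 / 0.82 = 0.182927… → 0.183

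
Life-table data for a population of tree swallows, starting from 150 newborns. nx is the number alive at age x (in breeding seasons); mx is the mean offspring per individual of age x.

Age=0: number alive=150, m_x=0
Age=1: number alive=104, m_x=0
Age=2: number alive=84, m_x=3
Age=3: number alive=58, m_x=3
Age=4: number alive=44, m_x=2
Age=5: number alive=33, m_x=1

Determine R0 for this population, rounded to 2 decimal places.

lx = nx/n0 = nx/150: 1, 0.69333…, 0.56, 0.38667…, 0.29333…, 0.22
lx·mx by age: 0, 0, 1.68, 1.16…, 0.586667…, 0.22
R0 = Σ lx·mx = 3.646667… → 3.65

3.65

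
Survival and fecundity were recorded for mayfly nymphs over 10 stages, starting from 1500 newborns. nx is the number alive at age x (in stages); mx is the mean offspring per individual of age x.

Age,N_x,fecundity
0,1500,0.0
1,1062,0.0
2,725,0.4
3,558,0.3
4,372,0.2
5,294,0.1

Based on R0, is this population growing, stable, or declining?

declining

lx = nx/n0 = nx/1500: 1, 0.708, 0.48333…, 0.372, 0.248, 0.196
R0 = Σ lx·mx = 0 + 0 + 0.193333… + 0.1116 + 0.0496 + 0.0196 = 0.374133…
R0 < 1, so the population is declining.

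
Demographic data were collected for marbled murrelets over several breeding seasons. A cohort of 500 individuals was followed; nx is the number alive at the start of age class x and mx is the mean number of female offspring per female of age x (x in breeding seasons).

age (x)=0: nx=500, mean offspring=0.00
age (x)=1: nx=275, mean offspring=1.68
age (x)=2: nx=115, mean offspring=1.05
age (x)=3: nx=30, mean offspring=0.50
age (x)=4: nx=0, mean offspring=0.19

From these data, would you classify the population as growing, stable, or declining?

lx = nx/n0 = nx/500: 1, 0.55, 0.23, 0.06, 0
R0 = Σ lx·mx = 0 + 0.924 + 0.2415 + 0.03 + 0 = 1.1955
R0 > 1, so the population is growing.

growing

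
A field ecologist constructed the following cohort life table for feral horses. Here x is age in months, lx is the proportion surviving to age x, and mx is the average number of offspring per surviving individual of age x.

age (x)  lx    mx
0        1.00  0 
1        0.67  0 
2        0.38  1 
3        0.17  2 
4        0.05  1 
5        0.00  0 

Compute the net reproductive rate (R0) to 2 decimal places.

0.77

lx·mx by age: 0, 0, 0.38, 0.34, 0.05, 0
R0 = Σ lx·mx = 0.77 → 0.77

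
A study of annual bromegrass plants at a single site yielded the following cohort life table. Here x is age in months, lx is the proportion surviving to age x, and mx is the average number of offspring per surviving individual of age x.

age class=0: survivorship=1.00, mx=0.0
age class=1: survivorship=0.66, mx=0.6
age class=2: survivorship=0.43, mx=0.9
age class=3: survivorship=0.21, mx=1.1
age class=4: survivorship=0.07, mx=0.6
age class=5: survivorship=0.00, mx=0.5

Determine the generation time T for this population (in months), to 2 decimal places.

lx·mx: 0, 0.396, 0.387, 0.231, 0.042, 0 → R0 = 1.056
x·lx·mx: 0, 0.396, 0.774, 0.693, 0.168, 0 → Σ = 2.031
T = 2.031 / 1.056 = 1.923295… → 1.92

1.92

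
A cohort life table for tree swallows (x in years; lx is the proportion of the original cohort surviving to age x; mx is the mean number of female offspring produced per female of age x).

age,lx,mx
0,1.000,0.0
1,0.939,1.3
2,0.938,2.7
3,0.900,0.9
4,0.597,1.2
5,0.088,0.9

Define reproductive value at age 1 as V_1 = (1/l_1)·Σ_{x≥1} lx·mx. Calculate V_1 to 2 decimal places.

lx·mx for x ≥ 1: 1.2207, 2.5326, 0.81, 0.7164, 0.0792 → sum = 5.3589
V_1 = 5.3589 / l_1 = 5.3589 / 0.939 = 5.707029… → 5.71

5.71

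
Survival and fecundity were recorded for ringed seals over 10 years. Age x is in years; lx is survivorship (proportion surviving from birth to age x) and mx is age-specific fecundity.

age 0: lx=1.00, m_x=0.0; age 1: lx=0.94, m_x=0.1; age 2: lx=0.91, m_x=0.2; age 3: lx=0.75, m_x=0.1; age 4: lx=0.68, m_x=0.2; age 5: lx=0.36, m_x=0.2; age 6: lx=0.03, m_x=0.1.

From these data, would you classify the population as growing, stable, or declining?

declining

R0 = Σ lx·mx = 0 + 0.094 + 0.182 + 0.075 + 0.136 + 0.072 + 0.003 = 0.562
R0 < 1, so the population is declining.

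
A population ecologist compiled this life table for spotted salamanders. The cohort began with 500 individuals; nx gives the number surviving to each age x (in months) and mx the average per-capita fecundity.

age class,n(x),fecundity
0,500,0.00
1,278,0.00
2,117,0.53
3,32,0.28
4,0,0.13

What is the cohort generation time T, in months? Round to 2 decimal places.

lx = nx/n0 = nx/500: 1, 0.556, 0.234, 0.064, 0
lx·mx: 0, 0, 0.12402, 0.01792, 0 → R0 = 0.14194
x·lx·mx: 0, 0, 0.24804, 0.05376, 0 → Σ = 0.3018
T = 0.3018 / 0.14194 = 2.126251… → 2.13

2.13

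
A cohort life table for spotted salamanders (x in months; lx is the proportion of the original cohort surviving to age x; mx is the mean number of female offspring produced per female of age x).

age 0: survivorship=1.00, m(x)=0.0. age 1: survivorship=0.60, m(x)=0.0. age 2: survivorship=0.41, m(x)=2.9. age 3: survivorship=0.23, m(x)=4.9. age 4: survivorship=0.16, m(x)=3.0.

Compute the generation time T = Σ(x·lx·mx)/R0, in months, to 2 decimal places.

2.75

lx·mx: 0, 0, 1.189, 1.127, 0.48 → R0 = 2.796
x·lx·mx: 0, 0, 2.378, 3.381, 1.92 → Σ = 7.679
T = 7.679 / 2.796 = 2.746423… → 2.75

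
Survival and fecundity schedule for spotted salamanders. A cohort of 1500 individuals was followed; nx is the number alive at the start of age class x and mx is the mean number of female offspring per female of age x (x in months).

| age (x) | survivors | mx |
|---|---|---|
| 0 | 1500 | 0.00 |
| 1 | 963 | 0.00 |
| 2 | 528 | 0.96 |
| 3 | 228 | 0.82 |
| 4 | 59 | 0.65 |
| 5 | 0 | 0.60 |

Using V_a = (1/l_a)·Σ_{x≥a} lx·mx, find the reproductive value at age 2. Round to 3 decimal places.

lx = nx/n0 = nx/1500: 1, 0.642, 0.352, 0.152, 0.03933…, 0
lx·mx for x ≥ 2: 0.33792, 0.12464, 0.025567…, 0 → sum = 0.488127…
V_2 = 0.488127… / l_2 = 0.488127… / 0.352 = 1.386723… → 1.387

1.387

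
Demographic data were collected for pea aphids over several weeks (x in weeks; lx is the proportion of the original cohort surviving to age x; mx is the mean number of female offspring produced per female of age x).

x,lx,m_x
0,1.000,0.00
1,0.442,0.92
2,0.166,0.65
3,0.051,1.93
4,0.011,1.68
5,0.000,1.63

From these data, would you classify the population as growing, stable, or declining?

declining

R0 = Σ lx·mx = 0 + 0.40664 + 0.1079 + 0.09843 + 0.01848 + 0 = 0.63145
R0 < 1, so the population is declining.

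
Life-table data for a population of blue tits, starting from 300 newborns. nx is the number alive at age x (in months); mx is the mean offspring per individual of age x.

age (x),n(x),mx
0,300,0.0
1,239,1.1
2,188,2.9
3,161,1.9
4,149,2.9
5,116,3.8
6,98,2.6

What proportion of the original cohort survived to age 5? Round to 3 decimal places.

0.387

l_5 = n_5/n_0 = 116/300 = 0.386667… → 0.387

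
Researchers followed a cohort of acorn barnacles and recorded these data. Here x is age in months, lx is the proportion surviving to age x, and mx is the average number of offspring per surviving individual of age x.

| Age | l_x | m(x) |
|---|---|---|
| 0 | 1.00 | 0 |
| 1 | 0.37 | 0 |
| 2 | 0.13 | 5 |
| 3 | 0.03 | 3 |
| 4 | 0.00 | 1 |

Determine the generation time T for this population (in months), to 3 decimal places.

lx·mx: 0, 0, 0.65, 0.09, 0 → R0 = 0.74
x·lx·mx: 0, 0, 1.3, 0.27, 0 → Σ = 1.57
T = 1.57 / 0.74 = 2.121622… → 2.122

2.122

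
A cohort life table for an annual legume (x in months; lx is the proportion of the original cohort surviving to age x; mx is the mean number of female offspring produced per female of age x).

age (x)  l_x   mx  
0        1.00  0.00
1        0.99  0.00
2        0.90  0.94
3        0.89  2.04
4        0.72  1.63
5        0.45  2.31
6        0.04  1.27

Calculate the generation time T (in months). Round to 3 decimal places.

3.520

lx·mx: 0, 0, 0.846, 1.8156, 1.1736, 1.0395, 0.0508 → R0 = 4.9255
x·lx·mx: 0, 0, 1.692, 5.4468, 4.6944, 5.1975, 0.3048 → Σ = 17.3355
T = 17.3355 / 4.9255 = 3.519541… → 3.520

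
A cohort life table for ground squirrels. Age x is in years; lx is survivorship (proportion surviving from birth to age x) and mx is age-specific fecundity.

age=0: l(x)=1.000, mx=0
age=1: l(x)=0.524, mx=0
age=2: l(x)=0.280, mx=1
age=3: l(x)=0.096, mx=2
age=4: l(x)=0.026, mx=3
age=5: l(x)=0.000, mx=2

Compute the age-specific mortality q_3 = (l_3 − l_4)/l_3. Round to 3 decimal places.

q_3 = (l_3 − l_4) / l_3 = (0.096 − 0.026) / 0.096
     = 0.07 / 0.096 = 0.729167… → 0.729

0.729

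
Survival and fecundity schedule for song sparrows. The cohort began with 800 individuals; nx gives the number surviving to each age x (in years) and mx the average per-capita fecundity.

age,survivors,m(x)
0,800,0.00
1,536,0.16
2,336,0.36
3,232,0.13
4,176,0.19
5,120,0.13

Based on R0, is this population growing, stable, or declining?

declining

lx = nx/n0 = nx/800: 1, 0.67, 0.42, 0.29, 0.22, 0.15
R0 = Σ lx·mx = 0 + 0.1072 + 0.1512 + 0.0377 + 0.0418 + 0.0195 = 0.3574
R0 < 1, so the population is declining.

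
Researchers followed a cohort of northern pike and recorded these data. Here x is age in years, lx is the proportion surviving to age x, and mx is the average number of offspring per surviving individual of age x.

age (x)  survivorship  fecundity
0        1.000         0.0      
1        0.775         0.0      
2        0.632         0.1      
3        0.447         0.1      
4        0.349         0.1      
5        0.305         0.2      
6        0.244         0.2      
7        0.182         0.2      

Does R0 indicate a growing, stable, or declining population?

R0 = Σ lx·mx = 0 + 0 + 0.0632 + 0.0447 + 0.0349 + 0.061 + 0.0488 + 0.0364 = 0.289
R0 < 1, so the population is declining.

declining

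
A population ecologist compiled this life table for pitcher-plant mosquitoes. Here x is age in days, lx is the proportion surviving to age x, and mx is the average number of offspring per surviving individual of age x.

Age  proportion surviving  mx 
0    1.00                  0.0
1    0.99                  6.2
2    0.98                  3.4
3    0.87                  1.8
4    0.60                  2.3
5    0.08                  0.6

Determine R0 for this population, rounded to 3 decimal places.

12.464

lx·mx by age: 0, 6.138, 3.332, 1.566, 1.38, 0.048
R0 = Σ lx·mx = 12.464 → 12.464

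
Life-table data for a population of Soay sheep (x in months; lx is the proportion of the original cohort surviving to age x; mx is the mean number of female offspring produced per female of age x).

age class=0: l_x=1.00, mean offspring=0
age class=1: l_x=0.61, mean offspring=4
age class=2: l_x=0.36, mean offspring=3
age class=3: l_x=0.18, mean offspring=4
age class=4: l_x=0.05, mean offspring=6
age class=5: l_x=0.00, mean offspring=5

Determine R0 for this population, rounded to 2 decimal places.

lx·mx by age: 0, 2.44, 1.08, 0.72, 0.3, 0
R0 = Σ lx·mx = 4.54 → 4.54

4.54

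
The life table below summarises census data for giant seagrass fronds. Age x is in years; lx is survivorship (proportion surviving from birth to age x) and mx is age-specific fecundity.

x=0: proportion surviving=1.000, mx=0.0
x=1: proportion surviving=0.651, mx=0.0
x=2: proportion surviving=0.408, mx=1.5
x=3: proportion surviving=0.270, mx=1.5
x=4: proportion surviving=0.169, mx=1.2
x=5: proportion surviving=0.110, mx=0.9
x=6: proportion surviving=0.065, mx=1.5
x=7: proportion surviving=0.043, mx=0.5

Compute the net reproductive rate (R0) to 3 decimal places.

lx·mx by age: 0, 0, 0.612, 0.405, 0.2028, 0.099, 0.0975, 0.0215
R0 = Σ lx·mx = 1.4378 → 1.438

1.438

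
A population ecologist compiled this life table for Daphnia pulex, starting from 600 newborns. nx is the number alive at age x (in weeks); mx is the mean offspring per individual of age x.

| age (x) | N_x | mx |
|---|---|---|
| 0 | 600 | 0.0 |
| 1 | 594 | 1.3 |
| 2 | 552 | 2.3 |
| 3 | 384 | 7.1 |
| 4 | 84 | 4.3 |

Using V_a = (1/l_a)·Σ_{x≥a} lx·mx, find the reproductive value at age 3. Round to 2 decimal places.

lx = nx/n0 = nx/600: 1, 0.99, 0.92, 0.64, 0.14
lx·mx for x ≥ 3: 4.544, 0.602 → sum = 5.146
V_3 = 5.146 / l_3 = 5.146 / 0.64 = 8.040625 → 8.04

8.04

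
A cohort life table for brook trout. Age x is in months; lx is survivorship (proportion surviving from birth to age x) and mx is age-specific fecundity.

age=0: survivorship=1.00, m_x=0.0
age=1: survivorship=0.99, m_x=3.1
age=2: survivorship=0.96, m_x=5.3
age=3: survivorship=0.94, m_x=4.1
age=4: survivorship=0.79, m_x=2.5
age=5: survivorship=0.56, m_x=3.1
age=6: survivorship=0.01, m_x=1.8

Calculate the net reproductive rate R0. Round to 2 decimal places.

lx·mx by age: 0, 3.069, 5.088, 3.854, 1.975, 1.736, 0.018
R0 = Σ lx·mx = 15.74 → 15.74

15.74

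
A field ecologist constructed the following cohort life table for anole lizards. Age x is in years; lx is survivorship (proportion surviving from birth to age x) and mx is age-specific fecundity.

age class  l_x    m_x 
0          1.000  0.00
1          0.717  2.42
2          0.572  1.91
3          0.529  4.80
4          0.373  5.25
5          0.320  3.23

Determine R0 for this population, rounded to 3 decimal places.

lx·mx by age: 0, 1.73514, 1.09252, 2.5392, 1.95825, 1.0336
R0 = Σ lx·mx = 8.35871 → 8.359

8.359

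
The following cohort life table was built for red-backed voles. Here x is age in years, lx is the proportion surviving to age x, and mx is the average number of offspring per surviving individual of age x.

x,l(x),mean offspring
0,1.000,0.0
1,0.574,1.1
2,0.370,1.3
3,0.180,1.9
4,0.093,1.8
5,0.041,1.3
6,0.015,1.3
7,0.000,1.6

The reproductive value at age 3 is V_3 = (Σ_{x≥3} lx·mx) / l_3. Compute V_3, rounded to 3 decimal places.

3.234

lx·mx for x ≥ 3: 0.342, 0.1674, 0.0533, 0.0195, 0 → sum = 0.5822
V_3 = 0.5822 / l_3 = 0.5822 / 0.18 = 3.234444… → 3.234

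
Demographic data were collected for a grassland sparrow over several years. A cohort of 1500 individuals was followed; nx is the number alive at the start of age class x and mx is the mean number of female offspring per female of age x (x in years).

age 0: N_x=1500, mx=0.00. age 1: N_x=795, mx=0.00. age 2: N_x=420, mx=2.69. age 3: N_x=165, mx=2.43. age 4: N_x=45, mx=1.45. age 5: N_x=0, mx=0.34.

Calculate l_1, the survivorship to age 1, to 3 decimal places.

0.530

l_1 = n_1/n_0 = 795/1500 = 0.53 → 0.530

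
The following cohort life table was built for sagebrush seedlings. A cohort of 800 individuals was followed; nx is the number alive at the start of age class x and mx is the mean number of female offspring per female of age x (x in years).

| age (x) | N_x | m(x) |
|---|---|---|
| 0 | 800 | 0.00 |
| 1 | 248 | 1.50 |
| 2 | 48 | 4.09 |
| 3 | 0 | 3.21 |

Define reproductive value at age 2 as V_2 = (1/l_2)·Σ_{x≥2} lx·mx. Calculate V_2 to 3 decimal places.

4.090

lx = nx/n0 = nx/800: 1, 0.31, 0.06, 0
lx·mx for x ≥ 2: 0.2454, 0 → sum = 0.2454
V_2 = 0.2454 / l_2 = 0.2454 / 0.06 = 4.09 → 4.090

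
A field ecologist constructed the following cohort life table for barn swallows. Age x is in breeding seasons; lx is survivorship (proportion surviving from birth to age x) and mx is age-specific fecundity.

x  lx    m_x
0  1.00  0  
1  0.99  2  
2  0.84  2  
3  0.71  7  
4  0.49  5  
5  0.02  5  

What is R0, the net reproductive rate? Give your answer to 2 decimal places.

11.18

lx·mx by age: 0, 1.98, 1.68, 4.97, 2.45, 0.1
R0 = Σ lx·mx = 11.18 → 11.18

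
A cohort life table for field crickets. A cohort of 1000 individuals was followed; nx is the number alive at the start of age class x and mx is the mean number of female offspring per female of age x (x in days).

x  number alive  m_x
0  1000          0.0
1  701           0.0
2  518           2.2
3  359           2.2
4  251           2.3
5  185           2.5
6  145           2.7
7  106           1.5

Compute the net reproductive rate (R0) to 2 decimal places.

3.52

lx = nx/n0 = nx/1000: 1, 0.701, 0.518, 0.359, 0.251, 0.185, 0.145, 0.106
lx·mx by age: 0, 0, 1.1396, 0.7898, 0.5773, 0.4625, 0.3915, 0.159
R0 = Σ lx·mx = 3.5197 → 3.52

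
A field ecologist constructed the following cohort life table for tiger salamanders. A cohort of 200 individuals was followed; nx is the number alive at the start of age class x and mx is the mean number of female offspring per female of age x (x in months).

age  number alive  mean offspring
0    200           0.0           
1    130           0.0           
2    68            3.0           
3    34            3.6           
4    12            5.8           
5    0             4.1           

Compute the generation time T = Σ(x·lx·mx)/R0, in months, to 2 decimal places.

lx = nx/n0 = nx/200: 1, 0.65, 0.34, 0.17, 0.06, 0
lx·mx: 0, 0, 1.02, 0.612, 0.348, 0 → R0 = 1.98
x·lx·mx: 0, 0, 2.04, 1.836, 1.392, 0 → Σ = 5.268
T = 5.268 / 1.98 = 2.660606… → 2.66

2.66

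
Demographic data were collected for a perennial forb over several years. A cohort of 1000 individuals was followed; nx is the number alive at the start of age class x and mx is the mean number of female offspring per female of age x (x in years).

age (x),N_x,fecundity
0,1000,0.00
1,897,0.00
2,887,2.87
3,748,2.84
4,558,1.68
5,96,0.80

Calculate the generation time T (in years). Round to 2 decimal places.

lx = nx/n0 = nx/1000: 1, 0.897, 0.887, 0.748, 0.558, 0.096
lx·mx: 0, 0, 2.54569, 2.12432, 0.93744, 0.0768 → R0 = 5.68425
x·lx·mx: 0, 0, 5.09138, 6.37296, 3.74976, 0.384 → Σ = 15.5981
T = 15.5981 / 5.68425 = 2.744091… → 2.74

2.74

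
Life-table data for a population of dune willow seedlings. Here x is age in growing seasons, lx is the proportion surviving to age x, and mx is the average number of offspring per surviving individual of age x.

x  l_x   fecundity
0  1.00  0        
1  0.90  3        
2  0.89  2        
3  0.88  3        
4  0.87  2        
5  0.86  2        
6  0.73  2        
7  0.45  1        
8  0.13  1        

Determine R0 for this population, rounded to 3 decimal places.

12.620

lx·mx by age: 0, 2.7, 1.78, 2.64, 1.74, 1.72, 1.46, 0.45, 0.13
R0 = Σ lx·mx = 12.62 → 12.620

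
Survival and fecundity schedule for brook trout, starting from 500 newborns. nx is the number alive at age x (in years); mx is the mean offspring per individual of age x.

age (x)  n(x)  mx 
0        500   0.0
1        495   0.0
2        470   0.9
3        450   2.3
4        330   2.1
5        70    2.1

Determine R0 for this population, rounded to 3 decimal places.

4.596

lx = nx/n0 = nx/500: 1, 0.99, 0.94, 0.9, 0.66, 0.14
lx·mx by age: 0, 0, 0.846, 2.07, 1.386, 0.294
R0 = Σ lx·mx = 4.596 → 4.596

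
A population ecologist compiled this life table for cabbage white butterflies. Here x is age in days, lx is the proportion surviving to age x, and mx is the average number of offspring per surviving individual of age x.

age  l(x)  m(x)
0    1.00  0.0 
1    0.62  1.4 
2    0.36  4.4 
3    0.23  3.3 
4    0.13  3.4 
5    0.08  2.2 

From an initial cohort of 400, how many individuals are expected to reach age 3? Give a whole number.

92

Expected survivors = N0 · l_3 = 400 × 0.23 = 92 → 92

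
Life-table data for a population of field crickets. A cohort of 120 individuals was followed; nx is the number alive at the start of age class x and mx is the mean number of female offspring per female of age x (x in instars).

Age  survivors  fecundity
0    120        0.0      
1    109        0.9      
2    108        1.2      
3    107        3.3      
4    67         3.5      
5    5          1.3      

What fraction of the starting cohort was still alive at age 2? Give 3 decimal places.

l_2 = n_2/n_0 = 108/120 = 0.9 → 0.900

0.900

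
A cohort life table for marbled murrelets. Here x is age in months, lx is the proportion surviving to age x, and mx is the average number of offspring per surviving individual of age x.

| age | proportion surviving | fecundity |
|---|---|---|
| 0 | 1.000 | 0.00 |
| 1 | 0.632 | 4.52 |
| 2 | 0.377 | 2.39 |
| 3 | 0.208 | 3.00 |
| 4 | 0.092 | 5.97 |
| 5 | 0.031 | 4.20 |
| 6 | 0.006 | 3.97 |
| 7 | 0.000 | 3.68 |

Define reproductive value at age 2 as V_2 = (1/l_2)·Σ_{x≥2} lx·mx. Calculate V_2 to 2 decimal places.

lx·mx for x ≥ 2: 0.90103, 0.624, 0.54924, 0.1302, 0.02382, 0 → sum = 2.22829
V_2 = 2.22829 / l_2 = 2.22829 / 0.377 = 5.910584… → 5.91

5.91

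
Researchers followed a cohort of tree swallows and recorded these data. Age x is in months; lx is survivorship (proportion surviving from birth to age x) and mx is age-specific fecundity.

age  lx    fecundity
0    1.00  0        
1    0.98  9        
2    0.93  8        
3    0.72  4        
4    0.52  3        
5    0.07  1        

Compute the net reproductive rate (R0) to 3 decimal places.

20.770

lx·mx by age: 0, 8.82, 7.44, 2.88, 1.56, 0.07
R0 = Σ lx·mx = 20.77 → 20.770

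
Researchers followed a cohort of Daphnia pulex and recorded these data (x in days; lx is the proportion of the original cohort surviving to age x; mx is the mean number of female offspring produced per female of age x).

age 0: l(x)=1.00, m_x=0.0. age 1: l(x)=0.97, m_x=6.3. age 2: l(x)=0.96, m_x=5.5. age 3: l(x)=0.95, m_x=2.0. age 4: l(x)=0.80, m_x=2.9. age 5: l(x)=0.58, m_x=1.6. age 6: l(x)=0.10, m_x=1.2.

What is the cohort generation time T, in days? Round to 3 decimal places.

2.222

lx·mx: 0, 6.111, 5.28, 1.9, 2.32, 0.928, 0.12 → R0 = 16.659
x·lx·mx: 0, 6.111, 10.56, 5.7, 9.28, 4.64, 0.72 → Σ = 37.011
T = 37.011 / 16.659 = 2.221682… → 2.222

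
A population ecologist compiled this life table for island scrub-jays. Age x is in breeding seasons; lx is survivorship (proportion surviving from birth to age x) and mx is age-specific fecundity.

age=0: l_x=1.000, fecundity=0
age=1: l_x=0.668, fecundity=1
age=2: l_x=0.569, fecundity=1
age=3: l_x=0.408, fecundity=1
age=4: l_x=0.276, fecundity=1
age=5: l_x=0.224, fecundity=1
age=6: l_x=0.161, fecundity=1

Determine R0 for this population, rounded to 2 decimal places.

lx·mx by age: 0, 0.668, 0.569, 0.408, 0.276, 0.224, 0.161
R0 = Σ lx·mx = 2.306 → 2.31

2.31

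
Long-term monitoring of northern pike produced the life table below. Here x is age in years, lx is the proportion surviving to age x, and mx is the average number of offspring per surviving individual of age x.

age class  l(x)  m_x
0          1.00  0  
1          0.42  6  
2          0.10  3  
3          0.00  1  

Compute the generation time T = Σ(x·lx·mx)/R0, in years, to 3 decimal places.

lx·mx: 0, 2.52, 0.3, 0 → R0 = 2.82
x·lx·mx: 0, 2.52, 0.6, 0 → Σ = 3.12
T = 3.12 / 2.82 = 1.106383… → 1.106

1.106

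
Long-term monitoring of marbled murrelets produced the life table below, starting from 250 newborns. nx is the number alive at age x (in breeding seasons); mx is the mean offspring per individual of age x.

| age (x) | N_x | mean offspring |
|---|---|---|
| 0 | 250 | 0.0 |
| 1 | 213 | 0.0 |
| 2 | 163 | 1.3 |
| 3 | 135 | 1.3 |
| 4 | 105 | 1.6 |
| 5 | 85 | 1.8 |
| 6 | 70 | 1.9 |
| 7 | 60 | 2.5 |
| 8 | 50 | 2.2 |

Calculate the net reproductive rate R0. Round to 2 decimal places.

4.41

lx = nx/n0 = nx/250: 1, 0.852, 0.652, 0.54, 0.42, 0.34, 0.28, 0.24, 0.2
lx·mx by age: 0, 0, 0.8476, 0.702, 0.672, 0.612, 0.532, 0.6, 0.44
R0 = Σ lx·mx = 4.4056 → 4.41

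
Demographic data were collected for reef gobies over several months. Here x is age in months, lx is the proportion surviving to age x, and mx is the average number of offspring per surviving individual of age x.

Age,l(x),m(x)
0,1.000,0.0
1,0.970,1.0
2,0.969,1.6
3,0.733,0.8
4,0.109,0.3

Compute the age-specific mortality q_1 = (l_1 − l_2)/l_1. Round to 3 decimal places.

0.001

q_1 = (l_1 − l_2) / l_1 = (0.97 − 0.969) / 0.97
     = 0.001 / 0.97 = 0.001031… → 0.001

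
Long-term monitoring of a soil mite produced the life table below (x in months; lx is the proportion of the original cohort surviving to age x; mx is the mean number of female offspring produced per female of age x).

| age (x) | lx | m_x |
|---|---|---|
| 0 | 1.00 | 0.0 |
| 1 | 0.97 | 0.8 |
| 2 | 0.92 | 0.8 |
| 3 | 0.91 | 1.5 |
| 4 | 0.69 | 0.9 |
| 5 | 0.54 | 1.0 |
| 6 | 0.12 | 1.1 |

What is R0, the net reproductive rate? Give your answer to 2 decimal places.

4.17

lx·mx by age: 0, 0.776, 0.736, 1.365, 0.621, 0.54, 0.132
R0 = Σ lx·mx = 4.17 → 4.17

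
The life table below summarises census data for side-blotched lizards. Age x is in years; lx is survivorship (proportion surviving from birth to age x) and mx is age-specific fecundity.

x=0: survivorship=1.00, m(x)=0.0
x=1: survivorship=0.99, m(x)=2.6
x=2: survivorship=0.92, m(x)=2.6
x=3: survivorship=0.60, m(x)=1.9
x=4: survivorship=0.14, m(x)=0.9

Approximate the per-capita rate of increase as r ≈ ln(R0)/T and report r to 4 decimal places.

1.0107

R0 = Σ lx·mx = 0 + 2.574 + 2.392 + 1.14 + 0.126 = 6.232
Σ x·lx·mx = 11.282; T = 11.282/6.232 = 1.81033…
r ≈ ln(R0)/T = ln(6.232)/1.81033… = 1.010696… → 1.0107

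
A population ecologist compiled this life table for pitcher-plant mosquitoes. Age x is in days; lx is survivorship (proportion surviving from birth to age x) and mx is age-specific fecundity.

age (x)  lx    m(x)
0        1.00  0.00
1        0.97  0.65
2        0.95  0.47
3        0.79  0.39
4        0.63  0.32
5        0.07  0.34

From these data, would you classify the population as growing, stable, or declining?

R0 = Σ lx·mx = 0 + 0.6305 + 0.4465 + 0.3081 + 0.2016 + 0.0238 = 1.6105
R0 > 1, so the population is growing.

growing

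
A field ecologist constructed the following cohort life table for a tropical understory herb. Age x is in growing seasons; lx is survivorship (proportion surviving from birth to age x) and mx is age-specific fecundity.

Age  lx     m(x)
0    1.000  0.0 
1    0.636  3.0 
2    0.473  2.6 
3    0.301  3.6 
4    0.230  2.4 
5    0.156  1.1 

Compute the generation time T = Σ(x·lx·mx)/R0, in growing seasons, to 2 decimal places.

2.16

lx·mx: 0, 1.908, 1.2298, 1.0836, 0.552, 0.1716 → R0 = 4.945
x·lx·mx: 0, 1.908, 2.4596, 3.2508, 2.208, 0.858 → Σ = 10.6844
T = 10.6844 / 4.945 = 2.160647… → 2.16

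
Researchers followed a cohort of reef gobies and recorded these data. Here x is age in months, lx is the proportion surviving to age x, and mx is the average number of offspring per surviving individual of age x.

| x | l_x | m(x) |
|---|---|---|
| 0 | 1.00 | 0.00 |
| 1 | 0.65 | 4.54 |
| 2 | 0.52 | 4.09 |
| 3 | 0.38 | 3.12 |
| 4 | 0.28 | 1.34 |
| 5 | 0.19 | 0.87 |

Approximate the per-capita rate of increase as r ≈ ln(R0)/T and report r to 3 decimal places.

R0 = Σ lx·mx = 0 + 2.951 + 2.1268 + 1.1856 + 0.3752 + 0.1653 = 6.8039
Σ x·lx·mx = 13.0887; T = 13.0887/6.8039 = 1.92371…
r ≈ ln(R0)/T = ln(6.8039)/1.92371… = 0.99677… → 0.997

0.997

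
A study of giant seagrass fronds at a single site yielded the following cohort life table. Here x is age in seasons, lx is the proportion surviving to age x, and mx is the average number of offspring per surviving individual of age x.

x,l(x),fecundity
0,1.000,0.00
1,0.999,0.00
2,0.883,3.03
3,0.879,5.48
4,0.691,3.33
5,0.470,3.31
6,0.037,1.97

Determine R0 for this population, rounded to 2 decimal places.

11.42

lx·mx by age: 0, 0, 2.67549, 4.81692, 2.30103, 1.5557, 0.07289
R0 = Σ lx·mx = 11.42203 → 11.42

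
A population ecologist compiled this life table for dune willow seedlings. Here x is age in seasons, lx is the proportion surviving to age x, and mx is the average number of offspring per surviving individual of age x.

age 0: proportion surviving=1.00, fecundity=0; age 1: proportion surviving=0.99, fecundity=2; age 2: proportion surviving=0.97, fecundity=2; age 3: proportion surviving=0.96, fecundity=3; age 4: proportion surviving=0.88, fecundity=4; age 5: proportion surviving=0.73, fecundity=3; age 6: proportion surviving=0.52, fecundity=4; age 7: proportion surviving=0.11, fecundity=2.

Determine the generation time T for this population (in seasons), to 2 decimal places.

3.62

lx·mx: 0, 1.98, 1.94, 2.88, 3.52, 2.19, 2.08, 0.22 → R0 = 14.81
x·lx·mx: 0, 1.98, 3.88, 8.64, 14.08, 10.95, 12.48, 1.54 → Σ = 53.55
T = 53.55 / 14.81 = 3.6158… → 3.62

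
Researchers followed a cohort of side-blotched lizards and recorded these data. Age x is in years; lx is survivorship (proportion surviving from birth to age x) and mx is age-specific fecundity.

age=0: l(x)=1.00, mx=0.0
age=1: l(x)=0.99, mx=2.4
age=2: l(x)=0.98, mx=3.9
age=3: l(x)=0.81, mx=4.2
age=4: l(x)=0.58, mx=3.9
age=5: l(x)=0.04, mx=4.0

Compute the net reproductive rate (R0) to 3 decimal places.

lx·mx by age: 0, 2.376, 3.822, 3.402, 2.262, 0.16
R0 = Σ lx·mx = 12.022 → 12.022

12.022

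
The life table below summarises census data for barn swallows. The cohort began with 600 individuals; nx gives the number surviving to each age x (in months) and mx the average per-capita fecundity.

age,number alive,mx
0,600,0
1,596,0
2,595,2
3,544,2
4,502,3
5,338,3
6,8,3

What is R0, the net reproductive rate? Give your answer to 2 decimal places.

lx = nx/n0 = nx/600: 1, 0.99333…, 0.99167…, 0.90667…, 0.83667…, 0.56333…, 0.01333…
lx·mx by age: 0, 0, 1.983333…, 1.813333…, 2.51…, 1.69…, 0.04…
R0 = Σ lx·mx = 8.036667… → 8.04

8.04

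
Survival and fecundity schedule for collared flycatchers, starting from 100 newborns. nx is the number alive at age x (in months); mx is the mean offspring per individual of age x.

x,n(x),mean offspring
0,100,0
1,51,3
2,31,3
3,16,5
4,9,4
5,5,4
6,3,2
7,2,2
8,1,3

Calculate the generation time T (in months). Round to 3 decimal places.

lx = nx/n0 = nx/100: 1, 0.51, 0.31, 0.16, 0.09, 0.05, 0.03, 0.02, 0.01
lx·mx: 0, 1.53, 0.93, 0.8, 0.36, 0.2, 0.06, 0.04, 0.03 → R0 = 3.95
x·lx·mx: 0, 1.53, 1.86, 2.4, 1.44, 1, 0.36, 0.28, 0.24 → Σ = 9.11
T = 9.11 / 3.95 = 2.306329… → 2.306

2.306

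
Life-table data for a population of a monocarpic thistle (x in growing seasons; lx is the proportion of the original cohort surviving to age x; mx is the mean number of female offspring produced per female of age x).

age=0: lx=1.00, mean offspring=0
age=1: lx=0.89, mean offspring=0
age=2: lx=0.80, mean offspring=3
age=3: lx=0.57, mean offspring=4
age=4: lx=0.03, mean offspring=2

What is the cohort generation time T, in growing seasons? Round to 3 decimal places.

lx·mx: 0, 0, 2.4, 2.28, 0.06 → R0 = 4.74
x·lx·mx: 0, 0, 4.8, 6.84, 0.24 → Σ = 11.88
T = 11.88 / 4.74 = 2.506329… → 2.506

2.506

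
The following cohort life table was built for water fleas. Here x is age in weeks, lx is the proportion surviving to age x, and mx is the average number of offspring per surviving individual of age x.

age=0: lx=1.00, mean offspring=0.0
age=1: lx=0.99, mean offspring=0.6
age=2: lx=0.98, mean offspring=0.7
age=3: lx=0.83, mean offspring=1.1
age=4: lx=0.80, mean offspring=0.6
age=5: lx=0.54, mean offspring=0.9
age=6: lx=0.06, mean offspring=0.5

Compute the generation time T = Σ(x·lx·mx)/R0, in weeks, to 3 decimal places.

2.896

lx·mx: 0, 0.594, 0.686, 0.913, 0.48, 0.486, 0.03 → R0 = 3.189
x·lx·mx: 0, 0.594, 1.372, 2.739, 1.92, 2.43, 0.18 → Σ = 9.235
T = 9.235 / 3.189 = 2.895892… → 2.896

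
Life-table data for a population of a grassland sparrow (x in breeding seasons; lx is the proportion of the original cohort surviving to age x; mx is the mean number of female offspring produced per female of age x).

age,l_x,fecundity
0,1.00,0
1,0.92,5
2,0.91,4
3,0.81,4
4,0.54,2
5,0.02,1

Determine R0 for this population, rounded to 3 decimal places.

lx·mx by age: 0, 4.6, 3.64, 3.24, 1.08, 0.02
R0 = Σ lx·mx = 12.58 → 12.580

12.580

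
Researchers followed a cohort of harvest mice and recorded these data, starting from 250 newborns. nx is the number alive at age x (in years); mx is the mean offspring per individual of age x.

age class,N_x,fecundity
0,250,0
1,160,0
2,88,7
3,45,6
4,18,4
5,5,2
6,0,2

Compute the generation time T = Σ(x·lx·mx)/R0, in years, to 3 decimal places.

lx = nx/n0 = nx/250: 1, 0.64, 0.352, 0.18, 0.072, 0.02, 0
lx·mx: 0, 0, 2.464, 1.08, 0.288, 0.04, 0 → R0 = 3.872
x·lx·mx: 0, 0, 4.928, 3.24, 1.152, 0.2, 0 → Σ = 9.52
T = 9.52 / 3.872 = 2.458678… → 2.459

2.459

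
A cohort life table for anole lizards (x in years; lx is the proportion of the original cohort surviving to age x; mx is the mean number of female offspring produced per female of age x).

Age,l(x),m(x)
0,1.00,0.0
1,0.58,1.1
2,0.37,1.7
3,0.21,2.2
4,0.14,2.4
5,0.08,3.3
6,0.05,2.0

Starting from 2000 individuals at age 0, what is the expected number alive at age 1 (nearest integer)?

Expected survivors = N0 · l_1 = 2000 × 0.58 = 1160 → 1160

1160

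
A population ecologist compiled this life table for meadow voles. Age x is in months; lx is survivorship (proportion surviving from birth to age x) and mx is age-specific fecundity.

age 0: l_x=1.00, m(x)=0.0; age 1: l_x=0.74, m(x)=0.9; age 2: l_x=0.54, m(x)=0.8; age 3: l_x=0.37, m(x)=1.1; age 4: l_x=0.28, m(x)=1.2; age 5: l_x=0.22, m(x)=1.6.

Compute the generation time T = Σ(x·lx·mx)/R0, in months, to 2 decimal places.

2.67

lx·mx: 0, 0.666, 0.432, 0.407, 0.336, 0.352 → R0 = 2.193
x·lx·mx: 0, 0.666, 0.864, 1.221, 1.344, 1.76 → Σ = 5.855
T = 5.855 / 2.193 = 2.669859… → 2.67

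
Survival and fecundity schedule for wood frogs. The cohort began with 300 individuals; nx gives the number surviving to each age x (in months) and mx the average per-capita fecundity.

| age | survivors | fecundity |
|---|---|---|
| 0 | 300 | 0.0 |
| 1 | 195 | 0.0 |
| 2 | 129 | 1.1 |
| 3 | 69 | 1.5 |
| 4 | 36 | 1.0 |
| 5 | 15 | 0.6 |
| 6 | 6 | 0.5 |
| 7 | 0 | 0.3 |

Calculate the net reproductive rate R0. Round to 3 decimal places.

lx = nx/n0 = nx/300: 1, 0.65, 0.43, 0.23, 0.12, 0.05, 0.02, 0
lx·mx by age: 0, 0, 0.473, 0.345, 0.12, 0.03, 0.01, 0
R0 = Σ lx·mx = 0.978 → 0.978

0.978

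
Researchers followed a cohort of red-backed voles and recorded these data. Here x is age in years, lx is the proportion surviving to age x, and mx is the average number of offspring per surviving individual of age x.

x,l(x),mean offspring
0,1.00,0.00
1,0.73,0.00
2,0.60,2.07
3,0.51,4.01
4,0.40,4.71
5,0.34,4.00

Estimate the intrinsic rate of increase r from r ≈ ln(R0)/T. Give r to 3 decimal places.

0.534

R0 = Σ lx·mx = 0 + 0 + 1.242 + 2.0451 + 1.884 + 1.36 = 6.5311
Σ x·lx·mx = 22.9553; T = 22.9553/6.5311 = 3.51477…
r ≈ ln(R0)/T = ln(6.5311)/3.51477… = 0.53391… → 0.534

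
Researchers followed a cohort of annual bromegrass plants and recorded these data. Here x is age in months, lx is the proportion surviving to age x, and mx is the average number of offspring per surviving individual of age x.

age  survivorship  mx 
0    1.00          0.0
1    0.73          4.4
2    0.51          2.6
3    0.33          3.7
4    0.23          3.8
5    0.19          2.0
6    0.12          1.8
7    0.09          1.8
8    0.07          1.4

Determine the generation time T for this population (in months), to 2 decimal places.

lx·mx: 0, 3.212, 1.326, 1.221, 0.874, 0.38, 0.216, 0.162, 0.098 → R0 = 7.489
x·lx·mx: 0, 3.212, 2.652, 3.663, 3.496, 1.9, 1.296, 1.134, 0.784 → Σ = 18.137
T = 18.137 / 7.489 = 2.421819… → 2.42

2.42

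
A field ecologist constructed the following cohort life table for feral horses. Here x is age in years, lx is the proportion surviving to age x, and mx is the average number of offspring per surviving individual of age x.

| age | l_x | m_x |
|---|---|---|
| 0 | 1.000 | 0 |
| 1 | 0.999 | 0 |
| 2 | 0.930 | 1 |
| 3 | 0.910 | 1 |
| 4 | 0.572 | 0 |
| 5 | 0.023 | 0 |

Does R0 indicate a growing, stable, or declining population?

growing

R0 = Σ lx·mx = 0 + 0 + 0.93 + 0.91 + 0 + 0 = 1.84
R0 > 1, so the population is growing.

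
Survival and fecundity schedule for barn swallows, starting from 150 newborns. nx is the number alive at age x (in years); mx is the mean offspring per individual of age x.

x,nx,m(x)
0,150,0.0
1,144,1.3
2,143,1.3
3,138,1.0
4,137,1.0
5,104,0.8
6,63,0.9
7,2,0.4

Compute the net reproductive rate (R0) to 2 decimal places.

5.26

lx = nx/n0 = nx/150: 1, 0.96, 0.95333…, 0.92, 0.91333…, 0.69333…, 0.42, 0.01333…
lx·mx by age: 0, 1.248, 1.239333…, 0.92, 0.913333…, 0.554667…, 0.378, 0.005333…
R0 = Σ lx·mx = 5.258667… → 5.26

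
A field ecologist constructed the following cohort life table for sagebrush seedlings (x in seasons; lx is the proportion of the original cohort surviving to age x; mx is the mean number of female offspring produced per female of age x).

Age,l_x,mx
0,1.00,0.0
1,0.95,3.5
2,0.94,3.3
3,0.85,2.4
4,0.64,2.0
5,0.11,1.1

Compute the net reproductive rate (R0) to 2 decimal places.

lx·mx by age: 0, 3.325, 3.102, 2.04, 1.28, 0.121
R0 = Σ lx·mx = 9.868 → 9.87

9.87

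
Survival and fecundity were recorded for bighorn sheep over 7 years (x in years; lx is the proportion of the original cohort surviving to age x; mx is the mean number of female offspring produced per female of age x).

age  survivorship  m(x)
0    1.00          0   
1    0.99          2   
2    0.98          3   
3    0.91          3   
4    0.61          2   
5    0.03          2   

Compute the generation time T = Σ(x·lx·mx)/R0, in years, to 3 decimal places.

2.377

lx·mx: 0, 1.98, 2.94, 2.73, 1.22, 0.06 → R0 = 8.93
x·lx·mx: 0, 1.98, 5.88, 8.19, 4.88, 0.3 → Σ = 21.23
T = 21.23 / 8.93 = 2.37738… → 2.377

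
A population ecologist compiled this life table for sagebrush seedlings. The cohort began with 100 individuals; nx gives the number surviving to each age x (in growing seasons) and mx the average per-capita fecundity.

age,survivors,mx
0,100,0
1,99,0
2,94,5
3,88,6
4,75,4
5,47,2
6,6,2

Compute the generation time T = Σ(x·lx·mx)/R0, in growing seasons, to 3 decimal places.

lx = nx/n0 = nx/100: 1, 0.99, 0.94, 0.88, 0.75, 0.47, 0.06
lx·mx: 0, 0, 4.7, 5.28, 3, 0.94, 0.12 → R0 = 14.04
x·lx·mx: 0, 0, 9.4, 15.84, 12, 4.7, 0.72 → Σ = 42.66
T = 42.66 / 14.04 = 3.038462… → 3.038

3.038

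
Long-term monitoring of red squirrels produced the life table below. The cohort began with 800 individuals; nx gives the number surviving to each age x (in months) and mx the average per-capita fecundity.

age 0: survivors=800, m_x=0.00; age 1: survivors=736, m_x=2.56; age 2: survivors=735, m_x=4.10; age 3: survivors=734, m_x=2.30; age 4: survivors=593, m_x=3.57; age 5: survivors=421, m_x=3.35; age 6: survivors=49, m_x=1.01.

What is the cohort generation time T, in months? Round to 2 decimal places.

lx = nx/n0 = nx/800: 1, 0.92, 0.91875, 0.9175, 0.74125, 0.52625, 0.06125
lx·mx: 0, 2.3552, 3.766875…, 2.11025, 2.646263…, 1.762938…, 0.061863… → R0 = 12.703388…
x·lx·mx: 0, 2.3552, 7.53375…, 6.33075, 10.58505…, 8.814688…, 0.371175… → Σ = 35.990613…
T = 35.990613… / 12.703388… = 2.833151… → 2.83

2.83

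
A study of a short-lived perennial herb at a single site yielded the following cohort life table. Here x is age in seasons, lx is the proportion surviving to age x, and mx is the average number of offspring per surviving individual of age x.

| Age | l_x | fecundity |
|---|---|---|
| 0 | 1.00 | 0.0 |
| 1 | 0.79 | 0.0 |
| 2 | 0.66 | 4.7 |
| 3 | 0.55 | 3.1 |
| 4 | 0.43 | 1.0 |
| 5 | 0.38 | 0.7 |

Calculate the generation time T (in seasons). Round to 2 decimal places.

2.61

lx·mx: 0, 0, 3.102, 1.705, 0.43, 0.266 → R0 = 5.503
x·lx·mx: 0, 0, 6.204, 5.115, 1.72, 1.33 → Σ = 14.369
T = 14.369 / 5.503 = 2.611121… → 2.61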